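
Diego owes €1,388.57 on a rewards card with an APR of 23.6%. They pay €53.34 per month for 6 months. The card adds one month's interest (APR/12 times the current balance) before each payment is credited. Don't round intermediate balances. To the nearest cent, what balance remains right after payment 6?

Monthly rate r = 23.6%/12 = 1.96667% = 0.0196667.
Each month: B ← B·(1+r) − €53.34.
Month 1: interest €27.31; balance after payment €1,362.54.
Month 2: interest €26.80; balance after payment €1,336.00.
Month 3: interest €26.27; balance after payment €1,308.93.
Month 4: interest €25.74; balance after payment €1,281.33.
Month 5: interest €25.20; balance after payment €1,253.19.
Month 6: interest €24.65; balance after payment €1,224.50.

€1,224.50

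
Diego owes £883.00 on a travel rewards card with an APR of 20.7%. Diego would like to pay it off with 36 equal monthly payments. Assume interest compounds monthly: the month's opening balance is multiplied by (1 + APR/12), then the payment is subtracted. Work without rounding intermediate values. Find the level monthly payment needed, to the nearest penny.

£33.13

Monthly rate r = 20.7%/12 = 1.725% = 0.01725.
Level-payment amortization: P = B₀·r / (1 − (1+r)^(−n)) = 883.00·0.01725 / (1 − 1.01725^(−36)).
Denominator 1 − (1+r)^(−36) = 0.459739952.
P = 15.2317 / 0.459739952 ≈ 33.13.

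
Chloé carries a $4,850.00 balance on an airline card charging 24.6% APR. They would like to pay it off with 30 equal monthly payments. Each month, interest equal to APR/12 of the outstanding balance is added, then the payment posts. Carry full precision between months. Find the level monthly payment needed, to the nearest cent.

Monthly rate r = 24.6%/12 = 2.05% = 0.0205.
Level-payment amortization: P = B₀·r / (1 − (1+r)^(−n)) = 4850.00·0.0205 / (1 − 1.0205^(−30)).
Denominator 1 − (1+r)^(−30) = 0.455986436.
P = 99.425 / 0.455986436 ≈ 218.04.

$218.04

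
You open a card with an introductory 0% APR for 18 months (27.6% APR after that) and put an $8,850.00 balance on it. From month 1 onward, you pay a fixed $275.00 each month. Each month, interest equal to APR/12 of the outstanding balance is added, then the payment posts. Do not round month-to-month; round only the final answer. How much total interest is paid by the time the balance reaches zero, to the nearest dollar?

$875

Promo months 1–18 at r₀ = 0%/12 = 0; months 19+ at r₁ = 27.6%/12 = 0.023.
After month 18 (no interest yet): B = $8,850.00 − 18·$275.00 = $3,900.00.
Then at r₁ with $275.00/mo: n₂ = −ln(1 − r₁·B/P)/ln(1+r₁) ≈ 17.36 → 18 more payments.
Total paid = 35·$275.00 + $100.18 = $9,725.18; interest = $9,725.18 − $8,850.00 = $875.18.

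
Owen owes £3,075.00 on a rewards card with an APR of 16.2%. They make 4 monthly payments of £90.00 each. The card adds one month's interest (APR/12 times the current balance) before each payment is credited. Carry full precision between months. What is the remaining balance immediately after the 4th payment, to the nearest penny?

Monthly rate r = 16.2%/12 = 1.35% = 0.0135.
Each month: B ← B·(1+r) − £90.00.
Month 1: interest £41.51; balance after payment £3,026.51.
Month 2: interest £40.86; balance after payment £2,977.37.
Month 3: interest £40.19; balance after payment £2,927.56.
Month 4: interest £39.52; balance after payment £2,877.09.

£2,877.09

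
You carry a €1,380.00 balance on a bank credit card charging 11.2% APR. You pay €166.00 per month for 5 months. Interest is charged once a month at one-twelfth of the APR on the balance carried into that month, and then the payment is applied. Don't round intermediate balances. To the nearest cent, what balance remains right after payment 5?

€599.97

Monthly rate r = 11.2%/12 = 0.933333% = 0.00933333.
Each month: B ← B·(1+r) − €166.00.
Month 1: interest €12.88; balance after payment €1,226.88.
Month 2: interest €11.45; balance after payment €1,072.33.
Month 3: interest €10.01; balance after payment €916.34.
Month 4: interest €8.55; balance after payment €758.89.
Month 5: interest €7.08; balance after payment €599.97.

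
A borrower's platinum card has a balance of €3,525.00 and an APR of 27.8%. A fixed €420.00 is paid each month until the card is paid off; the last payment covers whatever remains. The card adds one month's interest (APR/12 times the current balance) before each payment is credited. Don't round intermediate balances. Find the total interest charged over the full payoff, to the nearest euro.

Monthly rate r = 27.8%/12 = 2.31667% = 0.0231667.
Payoff takes n = ⌈−ln(1 − rB₀/P)/ln(1+r)⌉ = ⌈9.441⌉ = 10 payments; the last is €186.21.
Total paid = 9·€420.00 + €186.21 = €3,966.21.
Total interest = total paid − principal = €3,966.21 − €3,525.00 = €441.21.

€441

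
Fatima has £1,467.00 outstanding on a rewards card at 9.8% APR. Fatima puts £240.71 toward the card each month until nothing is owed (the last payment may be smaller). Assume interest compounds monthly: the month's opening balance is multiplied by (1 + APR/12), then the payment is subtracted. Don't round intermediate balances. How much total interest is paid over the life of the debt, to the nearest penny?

£44.10

Monthly rate r = 9.8%/12 = 0.816667% = 0.00816667.
Payoff takes n = ⌈−ln(1 − rB₀/P)/ln(1+r)⌉ = ⌈6.277⌉ = 7 payments; the last is £66.84.
Total paid = 6·£240.71 + £66.84 = £1,511.10.
Total interest = total paid − principal = £1,511.10 − £1,467.00 = £44.10.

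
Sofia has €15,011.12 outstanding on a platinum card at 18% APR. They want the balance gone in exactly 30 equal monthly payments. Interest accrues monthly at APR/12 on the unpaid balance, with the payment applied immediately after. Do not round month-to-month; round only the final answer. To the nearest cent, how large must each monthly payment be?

Monthly rate r = 18%/12 = 1.5% = 0.015.
Level-payment amortization: P = B₀·r / (1 − (1+r)^(−n)) = 15011.12·0.015 / (1 − 1.015^(−30)).
Denominator 1 − (1+r)^(−30) = 0.36023757.
P = 225.167 / 0.36023757 ≈ 625.05.

€625.05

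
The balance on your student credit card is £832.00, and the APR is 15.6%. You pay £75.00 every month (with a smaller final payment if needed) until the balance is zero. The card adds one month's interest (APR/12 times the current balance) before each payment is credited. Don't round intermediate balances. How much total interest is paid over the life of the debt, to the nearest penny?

Monthly rate r = 15.6%/12 = 1.3% = 0.013.
Payoff takes n = ⌈−ln(1 − rB₀/P)/ln(1+r)⌉ = ⌈12.057⌉ = 13 payments; the last is £4.32.
Total paid = 12·£75.00 + £4.32 = £904.32.
Total interest = total paid − principal = £904.32 − £832.00 = £72.32.

£72.32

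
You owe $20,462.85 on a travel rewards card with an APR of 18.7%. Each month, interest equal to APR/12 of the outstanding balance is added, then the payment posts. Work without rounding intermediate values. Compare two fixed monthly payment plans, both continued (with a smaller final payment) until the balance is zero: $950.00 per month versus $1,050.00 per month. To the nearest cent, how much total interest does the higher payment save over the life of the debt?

$546.40

Monthly rate r = 18.7%/12 = 1.55833% = 0.0155833.
At $950.00/mo: n = ⌈−ln(1 − rB₀/P)/ln(1+r)⌉ = 27 payments (last $427.13); total interest = total paid − $20,462.85 = $4,664.28.
At $1,050.00/mo: 24 payments (last $430.73); total interest $4,117.88.
Interest saved = $4,664.28 − $4,117.88 = $546.40.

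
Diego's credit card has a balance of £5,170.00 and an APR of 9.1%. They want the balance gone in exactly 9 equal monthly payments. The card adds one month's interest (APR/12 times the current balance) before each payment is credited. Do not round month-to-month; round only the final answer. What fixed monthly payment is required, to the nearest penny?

Monthly rate r = 9.1%/12 = 0.758333% = 0.00758333.
Level-payment amortization: P = B₀·r / (1 − (1+r)^(−n)) = 5170.00·0.00758333 / (1 − 1.00758^(−9)).
Denominator 1 − (1+r)^(−9) = 0.0657325378.
P = 39.2058 / 0.0657325378 ≈ 596.44.

£596.44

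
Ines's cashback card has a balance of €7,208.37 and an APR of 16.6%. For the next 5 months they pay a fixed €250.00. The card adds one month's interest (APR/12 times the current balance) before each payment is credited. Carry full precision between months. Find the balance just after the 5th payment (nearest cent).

€6,435.87

Monthly rate r = 16.6%/12 = 1.38333% = 0.0138333.
Each month: B ← B·(1+r) − €250.00.
Month 1: interest €99.72; balance after payment €7,058.09.
Month 2: interest €97.64; balance after payment €6,905.72.
Month 3: interest €95.53; balance after payment €6,751.25.
Month 4: interest €93.39; balance after payment €6,594.64.
Month 5: interest €91.23; balance after payment €6,435.87.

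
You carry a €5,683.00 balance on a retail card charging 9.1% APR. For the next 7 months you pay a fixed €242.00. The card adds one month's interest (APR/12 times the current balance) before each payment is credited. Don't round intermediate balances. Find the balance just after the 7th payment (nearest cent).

Monthly rate r = 9.1%/12 = 0.758333% = 0.00758333.
Each month: B ← B·(1+r) − €242.00.
Month 1: interest €43.10; balance after payment €5,484.10.
Month 2: interest €41.59; balance after payment €5,283.68.
Month 3: interest €40.07; balance after payment €5,081.75.
Month 4: interest €38.54; balance after payment €4,878.29.
Month 5: interest €36.99; balance after payment €4,673.28.
Month 6: interest €35.44; balance after payment €4,466.72.
Month 7: interest €33.87; balance after payment €4,258.59.

€4,258.59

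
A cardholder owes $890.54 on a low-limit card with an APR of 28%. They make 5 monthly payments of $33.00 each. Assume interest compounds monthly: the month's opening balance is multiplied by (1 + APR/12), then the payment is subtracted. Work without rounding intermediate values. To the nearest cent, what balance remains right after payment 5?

$826.52

Monthly rate r = 28%/12 = 2.33333% = 0.0233333.
Each month: B ← B·(1+r) − $33.00.
Month 1: interest $20.78; balance after payment $878.32.
Month 2: interest $20.49; balance after payment $865.81.
Month 3: interest $20.20; balance after payment $853.02.
Month 4: interest $19.90; balance after payment $839.92.
Month 5: interest $19.60; balance after payment $826.52.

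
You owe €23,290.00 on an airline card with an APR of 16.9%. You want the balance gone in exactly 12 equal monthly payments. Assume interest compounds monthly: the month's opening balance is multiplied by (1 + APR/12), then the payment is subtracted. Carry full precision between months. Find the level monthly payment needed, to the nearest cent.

€2,123.05

Monthly rate r = 16.9%/12 = 1.40833% = 0.0140833.
Level-payment amortization: P = B₀·r / (1 − (1+r)^(−n)) = 23290.00·0.0140833 / (1 − 1.01408^(−12)).
Denominator 1 − (1+r)^(−12) = 0.154494846.
P = 328.001 / 0.154494846 ≈ 2123.05.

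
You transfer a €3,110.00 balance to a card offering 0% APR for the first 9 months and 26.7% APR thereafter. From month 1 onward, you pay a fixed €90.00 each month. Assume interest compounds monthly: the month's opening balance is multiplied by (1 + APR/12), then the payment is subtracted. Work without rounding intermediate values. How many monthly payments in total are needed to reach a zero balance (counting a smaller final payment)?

48 months

Promo months 1–9 at r₀ = 0%/12 = 0; months 10+ at r₁ = 26.7%/12 = 0.02225.
After month 9 (no interest yet): B = €3,110.00 − 9·€90.00 = €2,300.00.
Then at r₁ with €90.00/mo: n₂ = −ln(1 − r₁·B/P)/ln(1+r₁) ≈ 38.21 → 39 more payments.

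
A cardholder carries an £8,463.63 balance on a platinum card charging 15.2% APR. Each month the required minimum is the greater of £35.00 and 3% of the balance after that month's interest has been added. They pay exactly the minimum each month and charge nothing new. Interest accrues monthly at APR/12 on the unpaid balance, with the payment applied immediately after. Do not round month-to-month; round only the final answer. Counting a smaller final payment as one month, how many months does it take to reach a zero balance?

155 months

Monthly rate r = 15.2%/12 = 1.26667% = 0.0126667.
While 3% of the post-interest balance exceeds £35.00, each month B ← (B·(1+r))·(1 − 0.03), i.e. B shrinks by the factor (1+r)·0.97 = 0.98229.
This holds for months 1–112. Entering month 113 the balance is £1,143.51; 3% of the post-interest balance is now below £35.00, so the flat £35.00 minimum applies from here.
From month 113 a fixed £35.00 at rate r clears £1,143.51 in 43 more payments. Total: 112 + 43 = 155 months.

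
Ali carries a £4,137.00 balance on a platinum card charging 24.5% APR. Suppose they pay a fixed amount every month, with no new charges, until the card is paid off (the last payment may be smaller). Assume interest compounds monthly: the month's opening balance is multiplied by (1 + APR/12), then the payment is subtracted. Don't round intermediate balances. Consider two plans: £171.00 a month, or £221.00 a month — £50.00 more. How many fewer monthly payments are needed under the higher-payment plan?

Monthly rate r = 24.5%/12 = 2.04167% = 0.0204167.
At £171.00/mo: n = ⌈−ln(1 − rB₀/P)/ln(1+r)⌉ = 34 payments (last £119.96); total interest = total paid − £4,137.00 = £1,625.96.
At £221.00/mo: 24 payments (last £183.13); total interest £1,129.13.
Payments saved = 34 − 24 = 10.

10 fewer payments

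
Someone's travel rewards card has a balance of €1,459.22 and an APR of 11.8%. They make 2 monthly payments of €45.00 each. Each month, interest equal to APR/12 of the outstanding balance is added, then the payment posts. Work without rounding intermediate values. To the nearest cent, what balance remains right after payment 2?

Monthly rate r = 11.8%/12 = 0.983333% = 0.00983333.
Each month: B ← B·(1+r) − €45.00.
Month 1: interest €14.35; balance after payment €1,428.57.
Month 2: interest €14.05; balance after payment €1,397.62.

€1,397.62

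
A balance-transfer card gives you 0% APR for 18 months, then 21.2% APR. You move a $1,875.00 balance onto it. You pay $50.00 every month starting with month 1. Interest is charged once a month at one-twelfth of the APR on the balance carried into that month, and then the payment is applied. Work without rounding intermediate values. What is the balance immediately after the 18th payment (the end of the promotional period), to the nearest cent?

$975.00

Promo months 1–18 at r₀ = 0%/12 = 0; months 19+ at r₁ = 21.2%/12 = 0.0176667.
After month 18 (no interest yet): B = $1,875.00 − 18·$50.00 = $975.00.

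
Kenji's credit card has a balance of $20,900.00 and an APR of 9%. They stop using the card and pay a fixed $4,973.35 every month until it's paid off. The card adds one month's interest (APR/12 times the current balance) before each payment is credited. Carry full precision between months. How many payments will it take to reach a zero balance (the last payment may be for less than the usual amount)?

Monthly rate r = 9%/12 = 0.75% = 0.0075.
Recurrence: B ← B·(1+r) − $4,973.35.
Month 1: interest $156.75; balance after payment $16,083.40.
Month 2: interest $120.63; balance after payment $11,230.68.
Month 3: interest $84.23; balance after payment $6,341.56.
Month 4: interest $47.56; balance after payment $1,415.77.
Month 5: interest $10.62; balance after payment $0.00.

5 payments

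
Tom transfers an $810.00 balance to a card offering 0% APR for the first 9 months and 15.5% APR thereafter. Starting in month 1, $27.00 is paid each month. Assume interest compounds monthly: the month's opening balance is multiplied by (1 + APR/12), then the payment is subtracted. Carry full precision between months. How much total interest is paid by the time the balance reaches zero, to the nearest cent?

$98.73

Promo months 1–9 at r₀ = 0%/12 = 0; months 10+ at r₁ = 15.5%/12 = 0.0129167.
After month 9 (no interest yet): B = $810.00 − 9·$27.00 = $567.00.
Then at r₁ with $27.00/mo: n₂ = −ln(1 − r₁·B/P)/ln(1+r₁) ≈ 24.66 → 25 more payments.
Total paid = 33·$27.00 + $17.73 = $908.73; interest = $908.73 − $810.00 = $98.73.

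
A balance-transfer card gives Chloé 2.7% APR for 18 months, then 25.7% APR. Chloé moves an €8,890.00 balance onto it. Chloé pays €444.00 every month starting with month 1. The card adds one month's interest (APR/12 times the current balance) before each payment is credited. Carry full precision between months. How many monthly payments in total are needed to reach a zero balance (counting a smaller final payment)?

21 payments

Promo months 1–18 at r₀ = 2.7%/12 = 0.00225; months 19+ at r₁ = 25.7%/12 = 0.0214167.
After month 18: iterate B ← B·(1+r₀) − €444.00 for 18 months → €1,110.32.
Then at r₁ with €444.00/mo: n₂ = −ln(1 − r₁·B/P)/ln(1+r₁) ≈ 2.60 → 3 more payments.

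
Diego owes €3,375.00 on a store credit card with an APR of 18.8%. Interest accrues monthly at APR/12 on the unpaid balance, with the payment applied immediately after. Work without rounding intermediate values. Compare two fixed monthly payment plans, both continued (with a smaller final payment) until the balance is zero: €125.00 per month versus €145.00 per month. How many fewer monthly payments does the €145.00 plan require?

Monthly rate r = 18.8%/12 = 1.56667% = 0.0156667.
At €125.00/mo: n = ⌈−ln(1 − rB₀/P)/ln(1+r)⌉ = 36 payments (last €47.11); total interest = total paid − €3,375.00 = €1,047.11.
At €145.00/mo: 30 payments (last €26.06); total interest €856.06.
Payments saved = 36 − 30 = 6.

6 fewer payments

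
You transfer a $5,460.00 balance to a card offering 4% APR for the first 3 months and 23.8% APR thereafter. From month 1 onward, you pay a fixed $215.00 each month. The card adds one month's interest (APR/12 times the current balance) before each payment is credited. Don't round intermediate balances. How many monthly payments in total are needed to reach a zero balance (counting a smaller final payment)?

Promo months 1–3 at r₀ = 4%/12 = 0.00333333; months 4+ at r₁ = 23.8%/12 = 0.0198333.
After month 3: iterate B ← B·(1+r₀) − $215.00 for 3 months → $4,867.63.
Then at r₁ with $215.00/mo: n₂ = −ln(1 − r₁·B/P)/ln(1+r₁) ≈ 30.35 → 31 more payments.

34 payments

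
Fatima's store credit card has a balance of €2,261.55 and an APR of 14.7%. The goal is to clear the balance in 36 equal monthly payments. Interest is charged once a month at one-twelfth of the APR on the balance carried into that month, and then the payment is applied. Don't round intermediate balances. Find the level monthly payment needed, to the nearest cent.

Monthly rate r = 14.7%/12 = 1.225% = 0.01225.
Level-payment amortization: P = B₀·r / (1 − (1+r)^(−n)) = 2261.55·0.01225 / (1 − 1.01225^(−36)).
Denominator 1 − (1+r)^(−36) = 0.354881162.
P = 27.704 / 0.354881162 ≈ 78.07.

€78.07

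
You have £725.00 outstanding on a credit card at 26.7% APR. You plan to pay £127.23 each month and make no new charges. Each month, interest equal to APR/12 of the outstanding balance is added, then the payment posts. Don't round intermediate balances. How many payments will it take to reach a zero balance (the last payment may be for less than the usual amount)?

7 payments

Monthly rate r = 26.7%/12 = 2.225% = 0.02225.
Recurrence: B ← B·(1+r) − £127.23.
Month 1: interest £16.13; balance after payment £613.90.
Month 2: interest £13.66; balance after payment £500.33.
Closed form: n = −ln(1 − rB₀/P)/ln(1+r) = −ln(0.87321)/ln(1.02225) ≈ 6.161, so the balance reaches zero during payment 7.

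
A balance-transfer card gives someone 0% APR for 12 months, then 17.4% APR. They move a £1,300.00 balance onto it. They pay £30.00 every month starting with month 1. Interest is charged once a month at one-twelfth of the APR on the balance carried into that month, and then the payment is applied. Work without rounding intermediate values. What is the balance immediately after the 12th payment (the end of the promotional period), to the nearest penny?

£940.00

Promo months 1–12 at r₀ = 0%/12 = 0; months 13+ at r₁ = 17.4%/12 = 0.0145.
After month 12 (no interest yet): B = £1,300.00 − 12·£30.00 = £940.00.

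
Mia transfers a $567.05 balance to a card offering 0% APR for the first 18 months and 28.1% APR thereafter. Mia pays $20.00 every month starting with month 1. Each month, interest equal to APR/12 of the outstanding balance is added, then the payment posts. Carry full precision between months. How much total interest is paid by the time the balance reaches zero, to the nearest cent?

Promo months 1–18 at r₀ = 0%/12 = 0; months 19+ at r₁ = 28.1%/12 = 0.0234167.
After month 18 (no interest yet): B = $567.05 − 18·$20.00 = $207.05.
Then at r₁ with $20.00/mo: n₂ = −ln(1 − r₁·B/P)/ln(1+r₁) ≈ 11.99 → 12 more payments.
Total paid = 29·$20.00 + $19.89 = $599.89; interest = $599.89 − $567.05 = $32.84.

$32.84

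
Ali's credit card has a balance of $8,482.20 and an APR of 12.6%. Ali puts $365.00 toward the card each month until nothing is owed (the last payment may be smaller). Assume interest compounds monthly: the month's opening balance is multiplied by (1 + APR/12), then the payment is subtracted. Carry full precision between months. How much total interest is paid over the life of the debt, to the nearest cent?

Monthly rate r = 12.6%/12 = 1.05% = 0.0105.
Payoff takes n = ⌈−ln(1 − rB₀/P)/ln(1+r)⌉ = ⌈26.780⌉ = 27 payments; the last is $285.07.
Total paid = 26·$365.00 + $285.07 = $9,775.07.
Total interest = total paid − principal = $9,775.07 − $8,482.20 = $1,292.87.

$1,292.87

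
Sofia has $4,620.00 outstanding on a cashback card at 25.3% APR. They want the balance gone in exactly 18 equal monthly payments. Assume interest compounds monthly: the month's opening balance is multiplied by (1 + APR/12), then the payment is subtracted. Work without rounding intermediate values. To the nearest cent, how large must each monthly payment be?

$311.11

Monthly rate r = 25.3%/12 = 2.10833% = 0.0210833.
Level-payment amortization: P = B₀·r / (1 − (1+r)^(−n)) = 4620.00·0.0210833 / (1 − 1.02108^(−18)).
Denominator 1 − (1+r)^(−18) = 0.313091919.
P = 97.405 / 0.313091919 ≈ 311.11.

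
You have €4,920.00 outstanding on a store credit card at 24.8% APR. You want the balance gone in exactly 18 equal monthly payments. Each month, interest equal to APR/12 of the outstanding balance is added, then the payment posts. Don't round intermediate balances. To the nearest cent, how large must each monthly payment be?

Monthly rate r = 24.8%/12 = 2.06667% = 0.0206667.
Level-payment amortization: P = B₀·r / (1 − (1+r)^(−n)) = 4920.00·0.0206667 / (1 − 1.02067^(−18)).
Denominator 1 − (1+r)^(−18) = 0.30802687.
P = 101.68 / 0.30802687 ≈ 330.10.

€330.10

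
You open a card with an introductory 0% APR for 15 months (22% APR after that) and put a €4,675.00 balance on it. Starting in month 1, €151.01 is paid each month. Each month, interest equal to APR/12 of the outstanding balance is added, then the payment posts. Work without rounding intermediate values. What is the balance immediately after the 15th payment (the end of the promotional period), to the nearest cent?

Promo months 1–15 at r₀ = 0%/12 = 0; months 16+ at r₁ = 22%/12 = 0.0183333.
After month 15 (no interest yet): B = €4,675.00 − 15·€151.01 = €2,409.85.

€2,409.85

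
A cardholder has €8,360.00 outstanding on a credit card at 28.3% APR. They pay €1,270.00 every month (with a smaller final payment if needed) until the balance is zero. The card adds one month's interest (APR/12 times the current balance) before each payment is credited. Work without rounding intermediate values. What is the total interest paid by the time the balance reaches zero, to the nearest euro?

Monthly rate r = 28.3%/12 = 2.35833% = 0.0235833.
Payoff takes n = ⌈−ln(1 − rB₀/P)/ln(1+r)⌉ = ⌈7.238⌉ = 8 payments; the last is €304.40.
Total paid = 7·€1,270.00 + €304.40 = €9,194.40.
Total interest = total paid − principal = €9,194.40 − €8,360.00 = €834.40.

€834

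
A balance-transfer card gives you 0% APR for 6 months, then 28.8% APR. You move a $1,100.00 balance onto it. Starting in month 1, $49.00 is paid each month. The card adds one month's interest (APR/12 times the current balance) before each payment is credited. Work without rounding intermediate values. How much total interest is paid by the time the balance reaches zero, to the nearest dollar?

$232

Promo months 1–6 at r₀ = 0%/12 = 0; months 7+ at r₁ = 28.8%/12 = 0.024.
After month 6 (no interest yet): B = $1,100.00 − 6·$49.00 = $806.00.
Then at r₁ with $49.00/mo: n₂ = −ln(1 − r₁·B/P)/ln(1+r₁) ≈ 21.17 → 22 more payments.
Total paid = 27·$49.00 + $8.57 = $1,331.57; interest = $1,331.57 − $1,100.00 = $231.57.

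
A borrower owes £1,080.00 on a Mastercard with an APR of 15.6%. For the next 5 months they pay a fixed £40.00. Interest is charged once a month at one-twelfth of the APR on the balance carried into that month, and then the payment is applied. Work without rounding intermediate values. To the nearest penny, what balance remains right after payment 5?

Monthly rate r = 15.6%/12 = 1.3% = 0.013.
Each month: B ← B·(1+r) − £40.00.
Month 1: interest £14.04; balance after payment £1,054.04.
Month 2: interest £13.70; balance after payment £1,027.74.
Month 3: interest £13.36; balance after payment £1,001.10.
Month 4: interest £13.01; balance after payment £974.12.
Month 5: interest £12.66; balance after payment £946.78.

£946.78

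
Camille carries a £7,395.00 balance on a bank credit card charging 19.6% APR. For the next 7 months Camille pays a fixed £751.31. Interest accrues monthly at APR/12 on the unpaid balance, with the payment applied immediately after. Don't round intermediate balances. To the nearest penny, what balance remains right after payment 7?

Monthly rate r = 19.6%/12 = 1.63333% = 0.0163333.
Each month: B ← B·(1+r) − £751.31.
Month 1: interest £120.79; balance after payment £6,764.48.
Month 2: interest £110.49; balance after payment £6,123.65.
Month 3: interest £100.02; balance after payment £5,472.36.
Month 4: interest £89.38; balance after payment £4,810.43.
Month 5: interest £78.57; balance after payment £4,137.69.
Month 6: interest £67.58; balance after payment £3,453.97.
Month 7: interest £56.41; balance after payment £2,759.07.

£2,759.07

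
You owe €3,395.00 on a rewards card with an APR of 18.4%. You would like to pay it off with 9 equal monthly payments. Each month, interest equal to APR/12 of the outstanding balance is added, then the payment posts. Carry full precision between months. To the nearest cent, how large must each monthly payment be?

Monthly rate r = 18.4%/12 = 1.53333% = 0.0153333.
Level-payment amortization: P = B₀·r / (1 − (1+r)^(−n)) = 3395.00·0.0153333 / (1 − 1.01533^(−9)).
Denominator 1 − (1+r)^(−9) = 0.127988522.
P = 52.0567 / 0.127988522 ≈ 406.73.

€406.73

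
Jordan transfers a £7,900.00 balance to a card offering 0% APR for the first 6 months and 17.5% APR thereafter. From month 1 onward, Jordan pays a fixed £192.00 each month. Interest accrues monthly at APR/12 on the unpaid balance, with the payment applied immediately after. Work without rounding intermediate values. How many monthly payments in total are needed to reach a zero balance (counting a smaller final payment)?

56 months

Promo months 1–6 at r₀ = 0%/12 = 0; months 7+ at r₁ = 17.5%/12 = 0.0145833.
After month 6 (no interest yet): B = £7,900.00 − 6·£192.00 = £6,748.00.
Then at r₁ with £192.00/mo: n₂ = −ln(1 − r₁·B/P)/ln(1+r₁) ≈ 49.63 → 50 more payments.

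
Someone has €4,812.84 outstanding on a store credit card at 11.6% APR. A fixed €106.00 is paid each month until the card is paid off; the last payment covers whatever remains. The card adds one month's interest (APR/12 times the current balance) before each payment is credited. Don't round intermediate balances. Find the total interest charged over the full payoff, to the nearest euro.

€1,554

Monthly rate r = 11.6%/12 = 0.966667% = 0.00966667.
Payoff takes n = ⌈−ln(1 − rB₀/P)/ln(1+r)⌉ = ⌈60.068⌉ = 61 payments; the last is €7.23.
Total paid = 60·€106.00 + €7.23 = €6,367.23.
Total interest = total paid − principal = €6,367.23 − €4,812.84 = €1,554.39.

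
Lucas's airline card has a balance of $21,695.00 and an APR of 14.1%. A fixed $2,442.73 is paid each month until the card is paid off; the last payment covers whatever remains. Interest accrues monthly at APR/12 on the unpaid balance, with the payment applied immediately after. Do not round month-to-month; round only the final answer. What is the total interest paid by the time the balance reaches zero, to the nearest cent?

$1,355.35

Monthly rate r = 14.1%/12 = 1.175% = 0.01175.
Payoff takes n = ⌈−ln(1 − rB₀/P)/ln(1+r)⌉ = ⌈9.435⌉ = 10 payments; the last is $1,065.78.
Total paid = 9·$2,442.73 + $1,065.78 = $23,050.35.
Total interest = total paid − principal = $23,050.35 − $21,695.00 = $1,355.35.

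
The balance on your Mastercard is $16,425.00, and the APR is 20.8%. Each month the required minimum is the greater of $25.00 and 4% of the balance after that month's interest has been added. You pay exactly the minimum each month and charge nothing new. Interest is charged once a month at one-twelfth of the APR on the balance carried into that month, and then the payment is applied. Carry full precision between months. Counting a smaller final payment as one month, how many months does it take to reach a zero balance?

172 months

Monthly rate r = 20.8%/12 = 1.73333% = 0.0173333.
While 4% of the post-interest balance exceeds $25.00, each month B ← (B·(1+r))·(1 − 0.04), i.e. B shrinks by the factor (1+r)·0.96 = 0.97664.
This holds for months 1–140. Entering month 141 the balance is $600.26; 4% of the post-interest balance is now below $25.00, so the flat $25.00 minimum applies from here.
From month 141 a fixed $25.00 at rate r clears $600.26 in 32 more payments. Total: 140 + 32 = 172 months.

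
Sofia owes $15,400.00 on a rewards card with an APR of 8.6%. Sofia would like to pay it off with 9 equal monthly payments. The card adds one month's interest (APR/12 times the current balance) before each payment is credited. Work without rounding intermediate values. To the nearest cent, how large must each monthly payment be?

$1,773.01

Monthly rate r = 8.6%/12 = 0.716667% = 0.00716667.
Level-payment amortization: P = B₀·r / (1 − (1+r)^(−n)) = 15400.00·0.00716667 / (1 − 1.00717^(−9)).
Denominator 1 − (1+r)^(−9) = 0.0622482027.
P = 110.367 / 0.0622482027 ≈ 1773.01.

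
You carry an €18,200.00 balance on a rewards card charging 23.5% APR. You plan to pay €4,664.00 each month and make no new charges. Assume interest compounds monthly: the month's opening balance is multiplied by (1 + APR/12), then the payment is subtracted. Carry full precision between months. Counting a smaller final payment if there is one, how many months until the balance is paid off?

Monthly rate r = 23.5%/12 = 1.95833% = 0.0195833.
Recurrence: B ← B·(1+r) − €4,664.00.
Month 1: interest €356.42; balance after payment €13,892.42.
Month 2: interest €272.06; balance after payment €9,500.48.
Month 3: interest €186.05; balance after payment €5,022.53.
Month 4: interest €98.36; balance after payment €456.89.
Month 5: interest €8.95; balance after payment €0.00.

5 payments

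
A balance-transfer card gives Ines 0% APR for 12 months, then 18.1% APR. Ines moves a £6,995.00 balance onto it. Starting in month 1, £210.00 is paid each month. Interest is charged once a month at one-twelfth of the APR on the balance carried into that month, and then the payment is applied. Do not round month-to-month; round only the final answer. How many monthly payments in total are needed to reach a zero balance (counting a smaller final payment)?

Promo months 1–12 at r₀ = 0%/12 = 0; months 13+ at r₁ = 18.1%/12 = 0.0150833.
After month 12 (no interest yet): B = £6,995.00 − 12·£210.00 = £4,475.00.
Then at r₁ with £210.00/mo: n₂ = −ln(1 − r₁·B/P)/ln(1+r₁) ≈ 25.90 → 26 more payments.

38 months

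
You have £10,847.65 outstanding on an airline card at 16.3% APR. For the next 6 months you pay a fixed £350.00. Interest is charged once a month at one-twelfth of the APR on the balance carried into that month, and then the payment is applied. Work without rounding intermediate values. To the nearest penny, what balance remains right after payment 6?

Monthly rate r = 16.3%/12 = 1.35833% = 0.0135833.
Each month: B ← B·(1+r) − £350.00.
Month 1: interest £147.35; balance after payment £10,645.00.
Month 2: interest £144.59; balance after payment £10,439.59.
Month 3: interest £141.80; balance after payment £10,231.40.
Month 4: interest £138.98; balance after payment £10,020.37.
Month 5: interest £136.11; balance after payment £9,806.48.
Month 6: interest £133.20; balance after payment £9,589.69.

£9,589.69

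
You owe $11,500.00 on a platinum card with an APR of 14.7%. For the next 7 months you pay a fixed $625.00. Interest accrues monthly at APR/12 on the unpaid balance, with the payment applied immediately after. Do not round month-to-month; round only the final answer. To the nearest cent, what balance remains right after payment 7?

$7,984.01

Monthly rate r = 14.7%/12 = 1.225% = 0.01225.
Each month: B ← B·(1+r) − $625.00.
Month 1: interest $140.87; balance after payment $11,015.88.
Month 2: interest $134.94; balance after payment $10,525.82.
Month 3: interest $128.94; balance after payment $10,029.76.
Month 4: interest $122.86; balance after payment $9,527.63.
Month 5: interest $116.71; balance after payment $9,019.34.
Month 6: interest $110.49; balance after payment $8,504.83.
Month 7: interest $104.18; balance after payment $7,984.01.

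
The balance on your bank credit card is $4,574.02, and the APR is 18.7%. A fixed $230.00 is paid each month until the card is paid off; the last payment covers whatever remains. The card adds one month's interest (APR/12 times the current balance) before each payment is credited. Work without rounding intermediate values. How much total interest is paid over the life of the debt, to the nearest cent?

$943.21

Monthly rate r = 18.7%/12 = 1.55833% = 0.0155833.
Payoff takes n = ⌈−ln(1 − rB₀/P)/ln(1+r)⌉ = ⌈23.988⌉ = 24 payments; the last is $227.23.
Total paid = 23·$230.00 + $227.23 = $5,517.23.
Total interest = total paid − principal = $5,517.23 − $4,574.02 = $943.21.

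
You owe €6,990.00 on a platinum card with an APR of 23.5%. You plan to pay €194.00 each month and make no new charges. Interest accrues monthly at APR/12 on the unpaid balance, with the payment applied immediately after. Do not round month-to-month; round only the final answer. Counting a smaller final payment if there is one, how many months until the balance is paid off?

64 months

Monthly rate r = 23.5%/12 = 1.95833% = 0.0195833.
Recurrence: B ← B·(1+r) − €194.00.
Month 1: interest €136.89; balance after payment €6,932.89.
Month 2: interest €135.77; balance after payment €6,874.66.
Closed form: n = −ln(1 − rB₀/P)/ln(1+r) = −ln(0.29439)/ln(1.01958) ≈ 63.052, so the balance reaches zero during payment 64.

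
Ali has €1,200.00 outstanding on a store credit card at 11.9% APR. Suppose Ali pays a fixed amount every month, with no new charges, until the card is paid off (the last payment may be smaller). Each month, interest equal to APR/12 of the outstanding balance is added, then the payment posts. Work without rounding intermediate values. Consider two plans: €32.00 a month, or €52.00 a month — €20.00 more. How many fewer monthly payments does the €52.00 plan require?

21 fewer payments

Monthly rate r = 11.9%/12 = 0.991667% = 0.00991667.
At €32.00/mo: n = ⌈−ln(1 − rB₀/P)/ln(1+r)⌉ = 48 payments (last €4.00); total interest = total paid − €1,200.00 = €308.00.
At €52.00/mo: 27 payments (last €17.47); total interest €169.47.
Payments saved = 48 − 27 = 21.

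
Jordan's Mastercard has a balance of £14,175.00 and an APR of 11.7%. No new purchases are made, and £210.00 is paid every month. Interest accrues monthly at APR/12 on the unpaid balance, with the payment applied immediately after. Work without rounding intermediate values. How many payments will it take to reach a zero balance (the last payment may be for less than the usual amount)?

Monthly rate r = 11.7%/12 = 0.975% = 0.00975.
Recurrence: B ← B·(1+r) − £210.00.
Month 1: interest £138.21; balance after payment £14,103.21.
Month 2: interest £137.51; balance after payment £14,030.71.
Closed form: n = −ln(1 − rB₀/P)/ln(1+r) = −ln(0.34187)/ln(1.00975) ≈ 110.619, so the balance reaches zero during payment 111.

111 payments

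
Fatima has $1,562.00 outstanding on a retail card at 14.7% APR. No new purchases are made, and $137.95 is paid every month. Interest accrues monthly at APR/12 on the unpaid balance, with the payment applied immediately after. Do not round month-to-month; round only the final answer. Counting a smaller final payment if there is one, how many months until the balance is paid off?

13 months

Monthly rate r = 14.7%/12 = 1.225% = 0.01225.
Recurrence: B ← B·(1+r) − $137.95.
Month 1: interest $19.13; balance after payment $1,443.18.
Month 2: interest $17.68; balance after payment $1,322.91.
Closed form: n = −ln(1 − rB₀/P)/ln(1+r) = −ln(0.86129)/ln(1.01225) ≈ 12.264, so the balance reaches zero during payment 13.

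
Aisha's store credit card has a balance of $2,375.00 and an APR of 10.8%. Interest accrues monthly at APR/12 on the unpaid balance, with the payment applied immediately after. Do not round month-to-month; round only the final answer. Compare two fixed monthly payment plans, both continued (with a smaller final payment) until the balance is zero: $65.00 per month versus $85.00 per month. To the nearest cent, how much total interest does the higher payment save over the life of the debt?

Monthly rate r = 10.8%/12 = 0.9% = 0.009.
At $65.00/mo: n = ⌈−ln(1 − rB₀/P)/ln(1+r)⌉ = 45 payments (last $32.92); total interest = total paid − $2,375.00 = $517.92.
At $85.00/mo: 33 payments (last $27.91); total interest $372.91.
Interest saved = $517.92 − $372.91 = $145.01.

$145.01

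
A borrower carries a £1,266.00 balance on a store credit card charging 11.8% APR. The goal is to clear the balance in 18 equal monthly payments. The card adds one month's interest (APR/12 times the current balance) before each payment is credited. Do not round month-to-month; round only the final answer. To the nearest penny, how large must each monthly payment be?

£77.09

Monthly rate r = 11.8%/12 = 0.983333% = 0.00983333.
Level-payment amortization: P = B₀·r / (1 − (1+r)^(−n)) = 1266.00·0.00983333 / (1 − 1.00983^(−18)).
Denominator 1 − (1+r)^(−18) = 0.161495569.
P = 12.449 / 0.161495569 ≈ 77.09.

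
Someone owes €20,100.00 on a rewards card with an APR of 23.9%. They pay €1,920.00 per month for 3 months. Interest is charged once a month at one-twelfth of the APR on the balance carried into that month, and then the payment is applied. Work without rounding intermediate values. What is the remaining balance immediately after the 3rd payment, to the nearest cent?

€15,449.57

Monthly rate r = 23.9%/12 = 1.99167% = 0.0199167.
Each month: B ← B·(1+r) − €1,920.00.
Month 1: interest €400.32; balance after payment €18,580.33.
Month 2: interest €370.06; balance after payment €17,030.38.
Month 3: interest €339.19; balance after payment €15,449.57.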